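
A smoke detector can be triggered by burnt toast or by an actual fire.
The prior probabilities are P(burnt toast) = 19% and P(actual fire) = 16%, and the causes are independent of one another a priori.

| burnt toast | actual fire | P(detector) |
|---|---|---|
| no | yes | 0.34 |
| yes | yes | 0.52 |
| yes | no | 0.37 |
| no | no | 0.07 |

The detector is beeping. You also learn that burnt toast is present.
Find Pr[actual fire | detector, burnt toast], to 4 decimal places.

P(detector | burnt toast) = 0.37*0.84 + 0.52*0.16 = 0.310800 + 0.083200 = 0.394000
Restricting to configurations with actual fire present: 0.52*0.16 = 0.083200.
Hence the posterior is 0.083200/0.394000 ≈ 0.2112.

Pr[actual fire | detector, burnt toast] ≈ 0.2112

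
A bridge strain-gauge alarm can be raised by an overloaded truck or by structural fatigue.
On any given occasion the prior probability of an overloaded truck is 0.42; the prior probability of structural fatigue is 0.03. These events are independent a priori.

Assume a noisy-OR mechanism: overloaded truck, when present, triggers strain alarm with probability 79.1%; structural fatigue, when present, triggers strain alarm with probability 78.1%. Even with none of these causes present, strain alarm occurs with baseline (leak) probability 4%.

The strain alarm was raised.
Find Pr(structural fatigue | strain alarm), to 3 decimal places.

Under noisy-OR, P(strain alarm | causes) = 1 − (1−0.04)·∏(1−qᵢ) over the active causes.
Weight on structural fatigue=true, given the evidence: 0.013742 + 0.012046 = 0.025788
Denominator P(strain alarm): 0.04*0.58*0.97 + 0.78976*0.58*0.03 + 0.79936*0.42*0.97 + 0.95606*0.42*0.03 = 0.373951
P(structural fatigue | strain alarm) = 0.025788/0.373951 ≈ 0.069

Pr(structural fatigue | strain alarm) ≈ 0.069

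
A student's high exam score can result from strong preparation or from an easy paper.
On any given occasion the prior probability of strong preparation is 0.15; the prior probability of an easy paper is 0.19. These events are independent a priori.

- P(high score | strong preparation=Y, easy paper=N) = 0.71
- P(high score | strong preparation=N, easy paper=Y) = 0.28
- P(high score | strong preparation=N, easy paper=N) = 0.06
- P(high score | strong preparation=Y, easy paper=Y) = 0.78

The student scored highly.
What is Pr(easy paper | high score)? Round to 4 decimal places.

Weight on easy paper=true, given the evidence: 0.045220 + 0.022230 = 0.067450
Normalizer over all consistent configurations: 0.06×0.85×0.81 + 0.28×0.85×0.19 + 0.71×0.15×0.81 + 0.78×0.15×0.19 = 0.195025
P(easy paper | high score) = 0.067450/0.195025 ≈ 0.3459

Pr(easy paper | high score) ≈ 0.3459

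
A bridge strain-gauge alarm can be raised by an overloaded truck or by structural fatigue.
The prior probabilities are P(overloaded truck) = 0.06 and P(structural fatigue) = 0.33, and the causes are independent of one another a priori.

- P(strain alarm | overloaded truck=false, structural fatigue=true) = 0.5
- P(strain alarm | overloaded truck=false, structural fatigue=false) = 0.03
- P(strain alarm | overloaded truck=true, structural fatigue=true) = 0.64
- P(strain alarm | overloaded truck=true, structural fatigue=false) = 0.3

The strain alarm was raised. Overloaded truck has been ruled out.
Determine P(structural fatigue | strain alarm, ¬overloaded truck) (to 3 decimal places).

For the numerator, keep only structural fatigue=true terms: 0.5*0.33 = 0.165000
Denominator P(strain alarm | ¬overloaded truck): 0.03*0.67 + 0.5*0.33 = 0.185100
P(structural fatigue | strain alarm, ¬overloaded truck) = 0.165000/0.185100 ≈ 0.891

P(structural fatigue | strain alarm, ¬overloaded truck) ≈ 0.891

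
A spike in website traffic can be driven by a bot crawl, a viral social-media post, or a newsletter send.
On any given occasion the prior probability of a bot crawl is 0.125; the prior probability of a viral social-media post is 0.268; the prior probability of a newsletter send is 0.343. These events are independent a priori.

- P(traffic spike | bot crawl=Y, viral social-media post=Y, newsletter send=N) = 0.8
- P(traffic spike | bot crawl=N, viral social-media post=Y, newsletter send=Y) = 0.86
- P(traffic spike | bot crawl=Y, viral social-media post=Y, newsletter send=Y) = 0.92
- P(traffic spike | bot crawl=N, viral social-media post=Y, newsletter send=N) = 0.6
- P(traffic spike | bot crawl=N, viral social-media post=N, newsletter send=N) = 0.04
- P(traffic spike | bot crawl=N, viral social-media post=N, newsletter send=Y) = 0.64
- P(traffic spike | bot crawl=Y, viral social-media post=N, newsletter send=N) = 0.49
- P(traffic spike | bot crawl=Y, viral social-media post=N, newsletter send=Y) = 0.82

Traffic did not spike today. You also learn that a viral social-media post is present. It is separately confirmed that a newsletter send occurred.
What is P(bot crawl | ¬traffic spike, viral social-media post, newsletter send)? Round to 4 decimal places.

P(bot crawl | ¬traffic spike, viral social-media post, newsletter send) ≈ 0.0755

P(¬traffic spike | viral social-media post, newsletter send) = 0.14×0.875 + 0.08×0.125 = 0.122500 + 0.010000 = 0.132500
Of this, 0.010000 comes from 0.08×0.125 (the bot crawl=true cases).
So P(bot crawl | ¬traffic spike, viral social-media post, newsletter send) = 0.010000/0.132500 ≈ 0.0755.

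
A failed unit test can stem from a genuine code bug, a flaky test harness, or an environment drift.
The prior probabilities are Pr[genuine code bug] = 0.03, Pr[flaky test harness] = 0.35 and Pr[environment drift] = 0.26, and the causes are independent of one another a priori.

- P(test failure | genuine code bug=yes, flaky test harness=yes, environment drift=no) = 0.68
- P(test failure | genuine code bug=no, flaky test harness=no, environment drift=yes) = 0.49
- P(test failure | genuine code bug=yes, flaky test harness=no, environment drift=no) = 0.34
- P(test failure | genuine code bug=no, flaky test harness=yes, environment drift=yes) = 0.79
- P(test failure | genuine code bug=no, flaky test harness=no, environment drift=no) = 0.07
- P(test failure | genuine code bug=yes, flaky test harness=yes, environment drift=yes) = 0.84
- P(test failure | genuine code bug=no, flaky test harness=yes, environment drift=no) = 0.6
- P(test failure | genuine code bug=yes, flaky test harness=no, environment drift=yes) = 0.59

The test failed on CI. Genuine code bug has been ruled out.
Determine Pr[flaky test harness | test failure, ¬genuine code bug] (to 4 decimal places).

Pr[flaky test harness | test failure, ¬genuine code bug] ≈ 0.6612

By total probability over the 4 (flaky test harness, environment drift) configurations:
  P(test failure | ¬genuine code bug) = 0.07·0.65·0.74 + 0.49·0.65·0.26 + 0.6·0.35·0.74 + 0.79·0.35·0.26
        = 0.033670 + 0.082810 + 0.155400 + 0.071890 = 0.343770
Configurations with flaky test harness contribute 0.227290, so
  P(flaky test harness | test failure, ¬genuine code bug) = 0.227290 / 0.343770 ≈ 0.6612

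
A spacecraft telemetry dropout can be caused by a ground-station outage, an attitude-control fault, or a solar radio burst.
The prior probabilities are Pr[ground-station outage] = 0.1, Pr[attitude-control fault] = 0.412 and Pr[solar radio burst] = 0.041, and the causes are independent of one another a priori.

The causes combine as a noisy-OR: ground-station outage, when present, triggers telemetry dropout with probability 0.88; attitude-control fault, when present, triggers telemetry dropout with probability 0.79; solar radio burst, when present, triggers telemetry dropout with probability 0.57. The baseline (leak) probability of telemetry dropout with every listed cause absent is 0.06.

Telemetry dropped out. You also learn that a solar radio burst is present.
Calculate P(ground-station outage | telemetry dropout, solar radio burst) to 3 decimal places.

P(ground-station outage | telemetry dropout, solar radio burst) ≈ 0.129

Under noisy-OR, P(telemetry dropout | causes) = 1 − (1−0.06)·∏(1−qᵢ) over the active causes.
Weight on ground-station outage=true, given the evidence: 0.055948 + 0.040780 = 0.096728
Denominator P(telemetry dropout | solar radio burst): 0.5958*0.9*0.588 + 0.915118*0.9*0.412 + 0.951496*0.1*0.588 + 0.989814*0.1*0.412 = 0.751351
Posterior = 0.096728 / 0.751351 ≈ 0.129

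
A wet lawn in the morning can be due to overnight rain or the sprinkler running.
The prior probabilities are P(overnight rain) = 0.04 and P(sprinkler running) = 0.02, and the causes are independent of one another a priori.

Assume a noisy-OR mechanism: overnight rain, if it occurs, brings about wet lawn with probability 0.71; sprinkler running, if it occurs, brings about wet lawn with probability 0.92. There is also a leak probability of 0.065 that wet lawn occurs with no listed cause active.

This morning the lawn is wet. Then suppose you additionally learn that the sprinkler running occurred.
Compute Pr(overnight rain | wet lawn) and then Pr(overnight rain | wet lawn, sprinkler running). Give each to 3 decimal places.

Under noisy-OR, P(wet lawn | causes) = 1 − (1−0.065)·∏(1−qᵢ) over the active causes.
P(wet lawn) = 0.065×0.96×0.98 + 0.9252×0.96×0.02 + 0.72885×0.04×0.98 + 0.978308×0.04×0.02 = 0.061152 + 0.017764 + 0.028571 + 0.000783 = 0.108270
Restricting to configurations with overnight rain present: 0.028571 + 0.000783 = 0.029354.
Hence the posterior is 0.029354/0.108270 ≈ 0.271.

Now also conditioning on sprinkler running=true:
Weight on overnight rain=true, given the evidence: 0.978308×0.04 = 0.039132
Normalizer over all consistent configurations: 0.9252×0.96 + 0.978308×0.04 = 0.927324
Posterior = 0.039132 / 0.927324 ≈ 0.042

Pr(overnight rain | wet lawn) ≈ 0.271; Pr(overnight rain | wet lawn, sprinkler running) ≈ 0.042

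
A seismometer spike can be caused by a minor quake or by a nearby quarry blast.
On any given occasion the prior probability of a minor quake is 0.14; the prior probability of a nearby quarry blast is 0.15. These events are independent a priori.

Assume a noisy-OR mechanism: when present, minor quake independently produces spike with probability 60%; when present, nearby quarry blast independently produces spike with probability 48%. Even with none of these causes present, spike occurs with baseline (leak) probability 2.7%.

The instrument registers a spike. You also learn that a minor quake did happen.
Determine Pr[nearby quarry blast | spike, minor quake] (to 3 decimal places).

Under noisy-OR, P(spike | causes) = 1 − (1−0.027)·∏(1−qᵢ) over the active causes.
P(spike | minor quake) = 0.6108·0.85 + 0.797616·0.15 = 0.519180 + 0.119642 = 0.638822
Of this, 0.119642 comes from 0.797616·0.15 (the nearby quarry blast=true cases).
Hence the posterior is 0.119642/0.638822 ≈ 0.187.

Pr[nearby quarry blast | spike, minor quake] ≈ 0.187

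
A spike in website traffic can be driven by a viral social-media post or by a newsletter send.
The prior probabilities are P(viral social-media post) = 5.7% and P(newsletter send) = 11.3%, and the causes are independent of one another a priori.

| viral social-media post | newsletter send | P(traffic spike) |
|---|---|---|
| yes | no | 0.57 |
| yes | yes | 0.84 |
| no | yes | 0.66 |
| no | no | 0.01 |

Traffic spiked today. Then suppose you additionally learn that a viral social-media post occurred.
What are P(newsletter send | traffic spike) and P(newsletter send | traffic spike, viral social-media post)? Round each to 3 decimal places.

P(traffic spike) = 0.01·0.943·0.887 + 0.66·0.943·0.113 + 0.57·0.057·0.887 + 0.84·0.057·0.113 = 0.008364 + 0.070329 + 0.028819 + 0.005410 = 0.112922
Restricting to configurations with newsletter send present: 0.070329 + 0.005410 = 0.075739.
Hence the posterior is 0.075739/0.112922 ≈ 0.671.

Now also conditioning on viral social-media post=true:
Enumerate both values of newsletter send and weight by the priors:
  P(traffic spike | viral social-media post) = 0.57×0.887 + 0.84×0.113
        = 0.505590 + 0.094920 = 0.600510
The terms with newsletter send present sum to 0.094920, so
  P(newsletter send | traffic spike, viral social-media post) = 0.094920 / 0.600510 ≈ 0.158
— viral social-media post explains away the evidence for newsletter send.

P(newsletter send | traffic spike) ≈ 0.671; P(newsletter send | traffic spike, viral social-media post) ≈ 0.158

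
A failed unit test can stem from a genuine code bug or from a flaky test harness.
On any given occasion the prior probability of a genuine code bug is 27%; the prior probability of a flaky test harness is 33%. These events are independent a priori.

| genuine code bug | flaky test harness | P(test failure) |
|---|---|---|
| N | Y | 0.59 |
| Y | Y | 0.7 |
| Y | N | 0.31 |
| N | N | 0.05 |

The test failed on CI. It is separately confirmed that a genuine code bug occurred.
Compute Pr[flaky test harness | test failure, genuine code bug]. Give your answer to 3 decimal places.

Pr[flaky test harness | test failure, genuine code bug] ≈ 0.527

Sum P(test failure|·) weighted by the priors over both values of flaky test harness:
  P(test failure | genuine code bug) = 0.31×0.67 + 0.7×0.33
        = 0.207700 + 0.231000 = 0.438700
The terms with flaky test harness present sum to 0.231000, so
  P(flaky test harness | test failure, genuine code bug) = 0.231000 / 0.438700 ≈ 0.527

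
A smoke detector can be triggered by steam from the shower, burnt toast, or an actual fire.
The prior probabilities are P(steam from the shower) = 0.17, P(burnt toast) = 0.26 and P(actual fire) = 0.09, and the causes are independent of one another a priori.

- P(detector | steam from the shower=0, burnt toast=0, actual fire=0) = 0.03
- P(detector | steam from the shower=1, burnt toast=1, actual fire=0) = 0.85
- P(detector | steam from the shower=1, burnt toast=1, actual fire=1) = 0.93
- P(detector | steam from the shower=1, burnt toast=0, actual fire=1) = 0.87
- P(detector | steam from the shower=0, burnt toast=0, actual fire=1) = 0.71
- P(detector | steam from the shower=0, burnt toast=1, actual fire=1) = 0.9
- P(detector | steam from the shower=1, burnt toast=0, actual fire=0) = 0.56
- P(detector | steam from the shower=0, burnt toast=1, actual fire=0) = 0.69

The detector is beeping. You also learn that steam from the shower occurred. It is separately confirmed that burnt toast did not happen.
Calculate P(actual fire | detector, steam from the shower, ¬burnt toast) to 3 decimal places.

P(actual fire | detector, steam from the shower, ¬burnt toast) ≈ 0.133

P(detector | steam from the shower, ¬burnt toast) = 0.56·0.91 + 0.87·0.09 = 0.509600 + 0.078300 = 0.587900
The actual fire-present share is 0.87·0.09 = 0.078300.
P(actual fire | detector, steam from the shower, ¬burnt toast) = 0.078300 / 0.587900 ≈ 0.133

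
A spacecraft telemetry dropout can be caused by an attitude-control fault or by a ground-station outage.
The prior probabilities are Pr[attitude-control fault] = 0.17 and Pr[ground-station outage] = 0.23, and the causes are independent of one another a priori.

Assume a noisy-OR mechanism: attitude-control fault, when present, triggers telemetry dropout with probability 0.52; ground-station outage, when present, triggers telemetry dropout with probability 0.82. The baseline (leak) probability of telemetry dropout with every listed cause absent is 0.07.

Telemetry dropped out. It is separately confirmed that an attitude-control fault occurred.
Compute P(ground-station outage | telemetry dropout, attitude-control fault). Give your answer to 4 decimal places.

P(ground-station outage | telemetry dropout, attitude-control fault) ≈ 0.3316

Under noisy-OR, P(telemetry dropout | causes) = 1 − (1−0.07)·∏(1−qᵢ) over the active causes.
Sum P(telemetry dropout|·) weighted by the priors over both values of ground-station outage:
  P(telemetry dropout | attitude-control fault) = 0.5536×0.77 + 0.919648×0.23
        = 0.426272 + 0.211519 = 0.637791
Keeping only the ground-station outage-present terms gives 0.211519, so
  P(ground-station outage | telemetry dropout, attitude-control fault) = 0.211519 / 0.637791 ≈ 0.3316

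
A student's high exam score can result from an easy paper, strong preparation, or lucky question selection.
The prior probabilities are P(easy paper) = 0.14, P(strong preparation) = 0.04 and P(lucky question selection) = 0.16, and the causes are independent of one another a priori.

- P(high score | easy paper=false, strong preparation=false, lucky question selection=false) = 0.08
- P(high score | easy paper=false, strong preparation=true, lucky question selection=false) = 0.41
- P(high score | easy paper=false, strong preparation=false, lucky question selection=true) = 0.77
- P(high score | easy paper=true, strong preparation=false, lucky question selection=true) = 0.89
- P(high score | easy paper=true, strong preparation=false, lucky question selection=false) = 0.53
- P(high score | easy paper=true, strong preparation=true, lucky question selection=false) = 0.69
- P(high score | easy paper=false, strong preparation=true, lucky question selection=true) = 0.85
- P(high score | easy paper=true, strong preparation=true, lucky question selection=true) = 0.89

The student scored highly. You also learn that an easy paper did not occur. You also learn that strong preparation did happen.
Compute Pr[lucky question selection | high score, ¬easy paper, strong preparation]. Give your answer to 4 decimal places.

Pr[lucky question selection | high score, ¬easy paper, strong preparation] ≈ 0.2831

Weight on lucky question selection=true, given the evidence: 0.85×0.16 = 0.136000
Normalizer over all consistent configurations: 0.41×0.84 + 0.85×0.16 = 0.480400
Posterior = 0.136000 / 0.480400 ≈ 0.2831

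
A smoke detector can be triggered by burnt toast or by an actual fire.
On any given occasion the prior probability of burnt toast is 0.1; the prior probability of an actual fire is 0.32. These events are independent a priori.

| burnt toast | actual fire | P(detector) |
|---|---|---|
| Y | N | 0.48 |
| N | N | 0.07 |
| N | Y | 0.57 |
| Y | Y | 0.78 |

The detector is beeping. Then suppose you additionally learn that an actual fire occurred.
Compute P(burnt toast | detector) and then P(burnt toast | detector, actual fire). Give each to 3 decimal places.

P(burnt toast | detector) ≈ 0.218; P(burnt toast | detector, actual fire) ≈ 0.132

Numerator (weight on configurations with burnt toast): 0.032640 + 0.024960 = 0.057600
Normalizer over all consistent configurations: 0.07*0.9*0.68 + 0.57*0.9*0.32 + 0.48*0.1*0.68 + 0.78*0.1*0.32 = 0.264600
P(burnt toast | detector) = 0.057600/0.264600 ≈ 0.218

With the extra evidence:
For the numerator, keep only burnt toast=true terms: 0.78·0.1 = 0.078000
Normalizer over all consistent configurations: 0.57·0.9 + 0.78·0.1 = 0.591000
P(burnt toast | detector, actual fire) = 0.078000/0.591000 ≈ 0.132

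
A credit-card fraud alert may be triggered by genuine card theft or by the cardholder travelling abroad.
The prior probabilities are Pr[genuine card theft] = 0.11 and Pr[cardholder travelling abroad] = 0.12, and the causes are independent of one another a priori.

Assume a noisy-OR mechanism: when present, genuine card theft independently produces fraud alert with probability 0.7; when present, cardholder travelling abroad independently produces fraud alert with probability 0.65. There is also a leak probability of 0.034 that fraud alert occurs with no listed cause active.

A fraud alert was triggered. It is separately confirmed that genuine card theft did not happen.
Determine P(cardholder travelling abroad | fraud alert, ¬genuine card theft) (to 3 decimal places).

Under noisy-OR, P(fraud alert | causes) = 1 − (1−0.034)·∏(1−qᵢ) over the active causes.
Weight on cardholder travelling abroad=true, given the evidence: 0.6619×0.12 = 0.079428
Normalizer over all consistent configurations: 0.034×0.88 + 0.6619×0.12 = 0.109348
Posterior = 0.079428 / 0.109348 ≈ 0.726

P(cardholder travelling abroad | fraud alert, ¬genuine card theft) ≈ 0.726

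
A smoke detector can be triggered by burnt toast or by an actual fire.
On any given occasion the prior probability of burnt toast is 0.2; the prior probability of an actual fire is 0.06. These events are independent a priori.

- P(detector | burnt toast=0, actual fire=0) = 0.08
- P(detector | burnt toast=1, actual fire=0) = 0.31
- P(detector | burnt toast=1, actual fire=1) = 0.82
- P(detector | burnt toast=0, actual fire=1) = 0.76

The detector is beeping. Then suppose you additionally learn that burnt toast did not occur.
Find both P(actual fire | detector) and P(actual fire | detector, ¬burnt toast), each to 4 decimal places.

P(actual fire | detector) ≈ 0.2811; P(actual fire | detector, ¬burnt toast) ≈ 0.3775

P(detector) = 0.08·0.8·0.94 + 0.76·0.8·0.06 + 0.31·0.2·0.94 + 0.82·0.2·0.06 = 0.060160 + 0.036480 + 0.058280 + 0.009840 = 0.164760
The actual fire-present share is 0.036480 + 0.009840 = 0.046320.
Hence the posterior is 0.046320/0.164760 ≈ 0.2811.

With the extra evidence:
Weight on actual fire=true, given the evidence: 0.76·0.06 = 0.045600
Normalizer over all consistent configurations: 0.08·0.94 + 0.76·0.06 = 0.120800
Posterior = 0.045600 / 0.120800 ≈ 0.3775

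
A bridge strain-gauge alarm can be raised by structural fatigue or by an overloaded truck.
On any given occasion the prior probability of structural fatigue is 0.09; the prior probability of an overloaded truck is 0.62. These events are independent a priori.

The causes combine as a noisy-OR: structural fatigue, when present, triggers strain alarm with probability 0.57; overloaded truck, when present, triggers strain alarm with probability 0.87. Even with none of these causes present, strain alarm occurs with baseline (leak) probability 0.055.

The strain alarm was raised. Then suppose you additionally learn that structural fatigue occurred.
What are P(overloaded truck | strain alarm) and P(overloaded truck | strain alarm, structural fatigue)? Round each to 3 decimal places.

Under noisy-OR, P(strain alarm | causes) = 1 − (1−0.055)·∏(1−qᵢ) over the active causes.
P(strain alarm) = 0.055·0.91·0.38 + 0.87715·0.91·0.62 + 0.59365·0.09·0.38 + 0.947175·0.09·0.62 = 0.019019 + 0.494888 + 0.020303 + 0.052852 = 0.587062
Of this, 0.547740 comes from 0.494888 + 0.052852 (the overloaded truck=true cases).
Hence the posterior is 0.547740/0.587062 ≈ 0.933.

With the extra evidence:
Weight on overloaded truck=true, given the evidence: 0.947175·0.62 = 0.587248
The normalizing constant is 0.59365·0.38 + 0.947175·0.62 = 0.812835
P(overloaded truck | strain alarm, structural fatigue) = 0.587248/0.812835 ≈ 0.722
This is intercausal reasoning (explaining away): once structural fatigue accounts for the strain alarm, overloaded truck becomes less likely.

P(overloaded truck | strain alarm) ≈ 0.933; P(overloaded truck | strain alarm, structural fatigue) ≈ 0.722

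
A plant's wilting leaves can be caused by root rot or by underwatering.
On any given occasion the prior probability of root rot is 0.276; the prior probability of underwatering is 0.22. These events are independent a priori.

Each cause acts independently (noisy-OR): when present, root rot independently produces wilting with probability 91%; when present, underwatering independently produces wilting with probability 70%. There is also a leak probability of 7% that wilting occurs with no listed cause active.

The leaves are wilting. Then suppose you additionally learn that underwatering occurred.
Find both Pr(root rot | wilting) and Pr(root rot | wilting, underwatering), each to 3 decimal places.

Under noisy-OR, P(wilting | causes) = 1 − (1−0.07)·∏(1−qᵢ) over the active causes.
P(wilting) = 0.07×0.724×0.78 + 0.721×0.724×0.22 + 0.9163×0.276×0.78 + 0.97489×0.276×0.22 = 0.039530 + 0.114841 + 0.197261 + 0.059195 = 0.410827
The root rot-present share is 0.197261 + 0.059195 = 0.256456.
Hence the posterior is 0.256456/0.410827 ≈ 0.624.

Now condition on the additional information:
P(wilting | underwatering) = 0.721·0.724 + 0.97489·0.276 = 0.522004 + 0.269070 = 0.791074
Restricting to configurations with root rot present: 0.97489·0.276 = 0.269070.
P(root rot | wilting, underwatering) = 0.269070 / 0.791074 ≈ 0.340
The drop from 0.624 to 0.340 is the explaining-away (discounting) effect.

Pr(root rot | wilting) ≈ 0.624; Pr(root rot | wilting, underwatering) ≈ 0.340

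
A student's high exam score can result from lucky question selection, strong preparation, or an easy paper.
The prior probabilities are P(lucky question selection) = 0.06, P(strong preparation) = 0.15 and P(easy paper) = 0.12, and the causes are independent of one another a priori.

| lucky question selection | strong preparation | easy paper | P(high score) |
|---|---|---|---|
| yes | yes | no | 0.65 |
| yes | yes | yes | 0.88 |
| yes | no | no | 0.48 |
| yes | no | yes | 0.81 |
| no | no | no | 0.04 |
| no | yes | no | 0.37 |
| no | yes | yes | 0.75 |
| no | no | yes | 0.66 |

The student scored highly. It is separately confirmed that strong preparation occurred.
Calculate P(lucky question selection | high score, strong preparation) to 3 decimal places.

Weight on lucky question selection=true, given the evidence: 0.034320 + 0.006336 = 0.040656
Normalizer over all consistent configurations: 0.37*0.94*0.88 + 0.75*0.94*0.12 + 0.65*0.06*0.88 + 0.88*0.06*0.12 = 0.431320
P(lucky question selection | high score, strong preparation) = 0.040656/0.431320 ≈ 0.094

P(lucky question selection | high score, strong preparation) ≈ 0.094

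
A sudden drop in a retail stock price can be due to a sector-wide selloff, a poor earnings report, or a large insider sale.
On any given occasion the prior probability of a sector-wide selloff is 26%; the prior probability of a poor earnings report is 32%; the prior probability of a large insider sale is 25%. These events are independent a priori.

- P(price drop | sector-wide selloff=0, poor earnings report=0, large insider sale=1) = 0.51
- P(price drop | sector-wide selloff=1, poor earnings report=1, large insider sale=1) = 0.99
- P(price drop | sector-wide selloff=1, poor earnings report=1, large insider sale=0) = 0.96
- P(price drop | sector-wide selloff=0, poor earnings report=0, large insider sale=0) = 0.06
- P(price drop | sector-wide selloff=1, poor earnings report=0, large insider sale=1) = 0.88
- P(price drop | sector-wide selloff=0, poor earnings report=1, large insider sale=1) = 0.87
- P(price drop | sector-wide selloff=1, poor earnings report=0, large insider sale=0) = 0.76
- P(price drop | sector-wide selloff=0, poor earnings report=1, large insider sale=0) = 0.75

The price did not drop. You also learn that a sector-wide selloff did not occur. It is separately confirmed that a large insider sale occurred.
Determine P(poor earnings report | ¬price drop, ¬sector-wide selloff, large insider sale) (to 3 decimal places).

By total probability over both values of poor earnings report:
  P(¬price drop | ¬sector-wide selloff, large insider sale) = 0.49×0.68 + 0.13×0.32
        = 0.333200 + 0.041600 = 0.374800
Configurations with poor earnings report contribute 0.041600, so
  P(poor earnings report | ¬price drop, ¬sector-wide selloff, large insider sale) = 0.041600 / 0.374800 ≈ 0.111

P(poor earnings report | ¬price drop, ¬sector-wide selloff, large insider sale) ≈ 0.111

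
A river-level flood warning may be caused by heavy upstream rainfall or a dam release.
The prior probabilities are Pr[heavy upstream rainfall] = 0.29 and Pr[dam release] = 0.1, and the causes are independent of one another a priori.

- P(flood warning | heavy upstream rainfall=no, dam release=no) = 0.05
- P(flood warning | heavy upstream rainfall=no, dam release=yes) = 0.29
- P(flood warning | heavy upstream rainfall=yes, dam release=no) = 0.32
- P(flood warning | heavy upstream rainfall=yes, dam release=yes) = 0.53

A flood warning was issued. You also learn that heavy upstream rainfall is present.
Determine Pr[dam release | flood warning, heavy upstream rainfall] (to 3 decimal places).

Sum P(flood warning|·) weighted by the priors over both values of dam release:
  P(flood warning | heavy upstream rainfall) = 0.32·0.9 + 0.53·0.1
        = 0.288000 + 0.053000 = 0.341000
Configurations with dam release contribute 0.053000, so
  P(dam release | flood warning, heavy upstream rainfall) = 0.053000 / 0.341000 ≈ 0.155

Pr[dam release | flood warning, heavy upstream rainfall] ≈ 0.155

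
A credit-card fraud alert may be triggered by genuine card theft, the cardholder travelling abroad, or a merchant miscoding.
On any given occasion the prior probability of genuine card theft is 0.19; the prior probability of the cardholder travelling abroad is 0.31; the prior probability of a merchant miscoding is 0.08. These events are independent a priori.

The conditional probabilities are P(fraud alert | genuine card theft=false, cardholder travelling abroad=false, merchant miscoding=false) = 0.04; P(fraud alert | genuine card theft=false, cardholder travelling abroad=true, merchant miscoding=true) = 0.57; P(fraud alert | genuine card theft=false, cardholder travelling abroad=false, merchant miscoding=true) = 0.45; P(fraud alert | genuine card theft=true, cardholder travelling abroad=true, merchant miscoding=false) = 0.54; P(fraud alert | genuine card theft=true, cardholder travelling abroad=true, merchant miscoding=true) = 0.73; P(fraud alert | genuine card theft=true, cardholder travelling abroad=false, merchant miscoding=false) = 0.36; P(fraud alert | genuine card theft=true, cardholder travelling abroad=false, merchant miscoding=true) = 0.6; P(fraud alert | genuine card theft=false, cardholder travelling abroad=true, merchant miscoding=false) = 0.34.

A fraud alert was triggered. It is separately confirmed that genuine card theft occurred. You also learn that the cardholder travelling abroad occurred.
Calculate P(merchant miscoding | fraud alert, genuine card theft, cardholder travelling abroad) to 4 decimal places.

P(merchant miscoding | fraud alert, genuine card theft, cardholder travelling abroad) ≈ 0.1052

Weight on merchant miscoding=true, given the evidence: 0.73·0.08 = 0.058400
Denominator P(fraud alert | genuine card theft, cardholder travelling abroad): 0.54·0.92 + 0.73·0.08 = 0.555200
Posterior = 0.058400 / 0.555200 ≈ 0.1052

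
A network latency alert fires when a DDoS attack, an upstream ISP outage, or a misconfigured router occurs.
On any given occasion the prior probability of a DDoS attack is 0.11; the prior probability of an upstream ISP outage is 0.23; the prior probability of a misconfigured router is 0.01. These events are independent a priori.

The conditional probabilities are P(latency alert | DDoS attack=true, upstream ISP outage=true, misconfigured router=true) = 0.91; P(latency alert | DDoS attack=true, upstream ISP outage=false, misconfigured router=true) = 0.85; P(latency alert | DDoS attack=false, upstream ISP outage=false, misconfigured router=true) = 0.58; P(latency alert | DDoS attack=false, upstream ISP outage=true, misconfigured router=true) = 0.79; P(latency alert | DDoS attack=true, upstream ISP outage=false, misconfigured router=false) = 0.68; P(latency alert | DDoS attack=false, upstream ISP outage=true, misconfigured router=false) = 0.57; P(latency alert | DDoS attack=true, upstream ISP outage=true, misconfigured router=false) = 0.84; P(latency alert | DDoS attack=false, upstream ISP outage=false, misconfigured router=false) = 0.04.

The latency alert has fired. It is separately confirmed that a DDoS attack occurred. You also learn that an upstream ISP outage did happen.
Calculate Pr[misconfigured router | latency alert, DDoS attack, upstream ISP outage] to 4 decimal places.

Pr[misconfigured router | latency alert, DDoS attack, upstream ISP outage] ≈ 0.0108

P(latency alert | DDoS attack, upstream ISP outage) = 0.84·0.99 + 0.91·0.01 = 0.831600 + 0.009100 = 0.840700
Restricting to configurations with misconfigured router present: 0.91·0.01 = 0.009100.
Hence the posterior is 0.009100/0.840700 ≈ 0.0108.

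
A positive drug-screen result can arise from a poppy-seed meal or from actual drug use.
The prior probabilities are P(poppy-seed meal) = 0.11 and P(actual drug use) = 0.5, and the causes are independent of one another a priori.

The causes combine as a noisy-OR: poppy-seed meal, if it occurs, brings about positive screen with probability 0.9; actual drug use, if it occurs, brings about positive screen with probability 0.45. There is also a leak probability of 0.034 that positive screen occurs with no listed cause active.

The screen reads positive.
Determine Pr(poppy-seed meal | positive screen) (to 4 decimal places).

Pr(poppy-seed meal | positive screen) ≈ 0.3127

Under noisy-OR, P(positive screen | causes) = 1 − (1−0.034)·∏(1−qᵢ) over the active causes.
For the numerator, keep only poppy-seed meal=true terms: 0.049687 + 0.052078 = 0.101765
Denominator P(positive screen): 0.034*0.89*0.5 + 0.4687*0.89*0.5 + 0.9034*0.11*0.5 + 0.94687*0.11*0.5 = 0.325466
P(poppy-seed meal | positive screen) = 0.101765/0.325466 ≈ 0.3127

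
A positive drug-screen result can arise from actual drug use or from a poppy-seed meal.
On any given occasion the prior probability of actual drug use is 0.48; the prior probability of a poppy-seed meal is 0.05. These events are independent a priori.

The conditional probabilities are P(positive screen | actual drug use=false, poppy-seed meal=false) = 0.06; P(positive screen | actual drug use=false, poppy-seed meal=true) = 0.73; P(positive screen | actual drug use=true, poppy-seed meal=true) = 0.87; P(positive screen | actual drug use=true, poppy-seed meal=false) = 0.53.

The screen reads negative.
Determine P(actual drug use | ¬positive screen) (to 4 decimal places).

P(¬positive screen) = 0.94·0.52·0.95 + 0.27·0.52·0.05 + 0.47·0.48·0.95 + 0.13·0.48·0.05 = 0.464360 + 0.007020 + 0.214320 + 0.003120 = 0.688820
Restricting to configurations with actual drug use present: 0.214320 + 0.003120 = 0.217440.
Hence the posterior is 0.217440/0.688820 ≈ 0.3157.

P(actual drug use | ¬positive screen) ≈ 0.3157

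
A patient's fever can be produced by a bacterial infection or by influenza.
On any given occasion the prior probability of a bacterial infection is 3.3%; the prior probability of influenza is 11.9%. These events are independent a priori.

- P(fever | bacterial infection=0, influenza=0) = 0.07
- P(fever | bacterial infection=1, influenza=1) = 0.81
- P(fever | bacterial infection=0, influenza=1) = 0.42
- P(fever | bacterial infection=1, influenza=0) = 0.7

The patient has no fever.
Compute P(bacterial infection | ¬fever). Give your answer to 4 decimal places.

P(bacterial infection | ¬fever) ≈ 0.0109

P(¬fever) = 0.93*0.967*0.881 + 0.58*0.967*0.119 + 0.3*0.033*0.881 + 0.19*0.033*0.119 = 0.792292 + 0.066742 + 0.008722 + 0.000746 = 0.868502
The bacterial infection-present share is 0.008722 + 0.000746 = 0.009468.
P(bacterial infection | ¬fever) = 0.009468 / 0.868502 ≈ 0.0109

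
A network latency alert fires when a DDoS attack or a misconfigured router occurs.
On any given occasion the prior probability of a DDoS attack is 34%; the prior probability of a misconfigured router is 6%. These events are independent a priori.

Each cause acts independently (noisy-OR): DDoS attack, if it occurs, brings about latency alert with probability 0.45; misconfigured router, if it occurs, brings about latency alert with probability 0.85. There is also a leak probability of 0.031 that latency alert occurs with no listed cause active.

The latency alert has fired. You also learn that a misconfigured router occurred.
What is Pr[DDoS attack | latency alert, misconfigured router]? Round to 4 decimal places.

Pr[DDoS attack | latency alert, misconfigured router] ≈ 0.3567

Under noisy-OR, P(latency alert | causes) = 1 − (1−0.031)·∏(1−qᵢ) over the active causes.
P(latency alert | misconfigured router) = 0.85465*0.66 + 0.920057*0.34 = 0.564069 + 0.312819 = 0.876888
Restricting to configurations with DDoS attack present: 0.920057*0.34 = 0.312819.
Hence the posterior is 0.312819/0.876888 ≈ 0.3567.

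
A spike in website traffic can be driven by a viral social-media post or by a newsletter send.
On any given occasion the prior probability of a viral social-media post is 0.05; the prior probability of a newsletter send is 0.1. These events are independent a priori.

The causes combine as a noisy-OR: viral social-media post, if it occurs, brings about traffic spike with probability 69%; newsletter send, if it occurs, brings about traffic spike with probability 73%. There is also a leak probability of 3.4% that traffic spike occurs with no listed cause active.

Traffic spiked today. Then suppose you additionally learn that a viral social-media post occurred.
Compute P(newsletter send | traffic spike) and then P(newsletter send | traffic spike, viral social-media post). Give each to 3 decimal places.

Under noisy-OR, P(traffic spike | causes) = 1 − (1−0.034)·∏(1−qᵢ) over the active causes.
Enumerate the 4 (viral social-media post, newsletter send) configurations and weight by the priors:
  P(traffic spike) = 0.034*0.95*0.9 + 0.73918*0.95*0.1 + 0.70054*0.05*0.9 + 0.919146*0.05*0.1
        = 0.029070 + 0.070222 + 0.031524 + 0.004596 = 0.135412
The terms with newsletter send present sum to 0.074818, so
  P(newsletter send | traffic spike) = 0.074818 / 0.135412 ≈ 0.553

Now condition on the additional information:
Enumerate both values of newsletter send and weight by the priors:
  P(traffic spike | viral social-media post) = 0.70054·0.9 + 0.919146·0.1
        = 0.630486 + 0.091915 = 0.722401
Keeping only the newsletter send-present terms gives 0.091915, so
  P(newsletter send | traffic spike, viral social-media post) = 0.091915 / 0.722401 ≈ 0.127

P(newsletter send | traffic spike) ≈ 0.553; P(newsletter send | traffic spike, viral social-media post) ≈ 0.127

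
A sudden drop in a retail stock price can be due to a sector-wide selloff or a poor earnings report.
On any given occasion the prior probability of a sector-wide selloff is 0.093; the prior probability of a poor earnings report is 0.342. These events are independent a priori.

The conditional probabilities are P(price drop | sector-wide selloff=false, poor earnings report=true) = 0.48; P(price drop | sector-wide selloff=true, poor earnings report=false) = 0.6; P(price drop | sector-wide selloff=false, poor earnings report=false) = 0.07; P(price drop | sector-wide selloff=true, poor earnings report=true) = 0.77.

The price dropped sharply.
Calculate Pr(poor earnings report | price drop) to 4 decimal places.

Sum P(price drop|·) weighted by the priors over the 4 (sector-wide selloff, poor earnings report) configurations:
  P(price drop) = 0.07*0.907*0.658 + 0.48*0.907*0.342 + 0.6*0.093*0.658 + 0.77*0.093*0.342
        = 0.041776 + 0.148893 + 0.036716 + 0.024491 = 0.251876
The terms with poor earnings report present sum to 0.173384, so
  P(poor earnings report | price drop) = 0.173384 / 0.251876 ≈ 0.6884

Pr(poor earnings report | price drop) ≈ 0.6884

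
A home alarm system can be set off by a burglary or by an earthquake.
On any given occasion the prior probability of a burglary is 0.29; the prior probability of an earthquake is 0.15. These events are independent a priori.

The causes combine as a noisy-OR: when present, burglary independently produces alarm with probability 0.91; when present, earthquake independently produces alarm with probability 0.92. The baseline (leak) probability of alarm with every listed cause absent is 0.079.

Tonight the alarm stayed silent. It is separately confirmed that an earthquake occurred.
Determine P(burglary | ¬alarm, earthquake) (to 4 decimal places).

P(burglary | ¬alarm, earthquake) ≈ 0.0355

Under noisy-OR, P(alarm | causes) = 1 − (1−0.079)·∏(1−qᵢ) over the active causes.
By total probability over both values of burglary:
  P(¬alarm | earthquake) = 0.07368·0.71 + 0.006631·0.29
        = 0.052313 + 0.001923 = 0.054236
The terms with burglary present sum to 0.001923, so
  P(burglary | ¬alarm, earthquake) = 0.001923 / 0.054236 ≈ 0.0355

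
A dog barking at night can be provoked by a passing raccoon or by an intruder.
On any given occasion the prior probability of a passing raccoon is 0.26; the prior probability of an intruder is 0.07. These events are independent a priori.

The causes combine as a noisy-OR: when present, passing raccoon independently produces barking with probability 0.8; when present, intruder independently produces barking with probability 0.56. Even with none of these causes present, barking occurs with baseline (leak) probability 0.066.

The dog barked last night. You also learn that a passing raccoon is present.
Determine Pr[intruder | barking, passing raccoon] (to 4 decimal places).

Under noisy-OR, P(barking | causes) = 1 − (1−0.066)·∏(1−qᵢ) over the active causes.
By total probability over both values of intruder:
  P(barking | passing raccoon) = 0.8132*0.93 + 0.917808*0.07
        = 0.756276 + 0.064247 = 0.820523
The terms with intruder present sum to 0.064247, so
  P(intruder | barking, passing raccoon) = 0.064247 / 0.820523 ≈ 0.0783

Pr[intruder | barking, passing raccoon] ≈ 0.0783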